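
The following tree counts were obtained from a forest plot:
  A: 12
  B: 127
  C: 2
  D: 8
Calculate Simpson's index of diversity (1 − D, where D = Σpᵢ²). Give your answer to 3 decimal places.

0.264

Total N = 12+127+2+8 = 149, so the proportions are 0.08054, 0.85235, 0.01342, 0.05369 (working shown to 5 dp, full precision carried).
D = 0.08054² + 0.85235² + 0.01342² + 0.05369² = 0.00649 + 0.72650 + 0.00018 + 0.00288 = 0.73605.
So 1 − D = 0.26395, i.e. 0.264 to 3 decimal places.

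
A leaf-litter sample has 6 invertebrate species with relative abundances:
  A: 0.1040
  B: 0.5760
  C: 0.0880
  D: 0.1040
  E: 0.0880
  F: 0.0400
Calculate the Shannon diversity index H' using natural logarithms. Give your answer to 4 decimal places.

1.3450

Each pᵢ ln pᵢ term (working shown to 6 dp, full precision carried): 0.104×(-2.263364)=-0.235390, 0.576×(-0.551648)=-0.317749, 0.088×(-2.430418)=-0.213877, 0.104×(-2.263364)=-0.235390, 0.088×(-2.430418)=-0.213877, 0.04×(-3.218876)=-0.128755.
Sum = -1.345038, so H' = 1.3450.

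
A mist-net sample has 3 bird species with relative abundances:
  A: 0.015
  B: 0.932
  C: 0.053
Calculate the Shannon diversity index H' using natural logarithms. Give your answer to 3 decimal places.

0.284

Each pᵢ ln pᵢ term (working shown to 5 dp, full precision carried): 0.015×(-4.19971)=-0.06300, 0.932×(-0.07042)=-0.06563, 0.053×(-2.93746)=-0.15569.
Sum = -0.28431, so H' = 0.284.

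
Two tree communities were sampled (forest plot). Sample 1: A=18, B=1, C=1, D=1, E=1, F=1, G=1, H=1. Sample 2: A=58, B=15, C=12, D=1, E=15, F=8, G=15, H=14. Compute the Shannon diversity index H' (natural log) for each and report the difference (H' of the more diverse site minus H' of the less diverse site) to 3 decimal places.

Sample 1: N=25, proportions 0.72, 0.04, 0.04, 0.04, 0.04, 0.04, 0.04, 0.04, giving H' = 1.137808 (working shown to 6 dp, full precision carried).
Sample 2: N=138, proportions 0.42029, 0.108696, 0.086957, 0.007246, 0.108696, 0.057971, 0.108696, 0.101449, giving H' = 1.733274.
Difference = |1.137808 − 1.733274| = 0.595466, i.e. 0.595 to 3 decimal places.

0.595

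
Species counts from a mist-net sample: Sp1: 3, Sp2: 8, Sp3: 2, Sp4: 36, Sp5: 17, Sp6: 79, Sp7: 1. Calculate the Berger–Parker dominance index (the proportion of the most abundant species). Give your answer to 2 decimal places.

Total N = 3+8+2+36+17+79+1 = 146, so the proportions are 0.0205, 0.0548, 0.0137, 0.2466, 0.1164, 0.5411, 0.0068 (working shown to 4 dp, full precision carried).
The largest proportion is 0.5411, i.e. d = 0.54 to 2 decimal places.

0.54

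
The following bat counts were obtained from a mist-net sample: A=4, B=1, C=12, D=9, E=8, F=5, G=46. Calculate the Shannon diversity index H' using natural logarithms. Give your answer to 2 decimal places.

1.43

Total N = 4+1+12+9+8+5+46 = 85, so the proportions are 0.0471, 0.0118, 0.1412, 0.1059, 0.0941, 0.0588, 0.5412 (working shown to 4 dp, full precision carried).
Each pᵢ ln pᵢ term: 0.0471×(-3.0564)=-0.1438, 0.0118×(-4.4427)=-0.0523, 0.1412×(-1.9577)=-0.2764, 0.1059×(-2.2454)=-0.2378, 0.0941×(-2.3632)=-0.2224, 0.0588×(-2.8332)=-0.1667, 0.5412×(-0.6140)=-0.3323.
Sum = -1.4316, so H' = 1.43.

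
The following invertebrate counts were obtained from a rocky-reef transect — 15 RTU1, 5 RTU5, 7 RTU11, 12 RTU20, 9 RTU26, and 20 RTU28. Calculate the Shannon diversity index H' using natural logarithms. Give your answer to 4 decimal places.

1.6931

Total N = 15+5+7+12+9+20 = 68, so the proportions are 0.220588, 0.073529, 0.102941, 0.176471, 0.132353, 0.294118 (working shown to 6 dp, full precision carried).
Each pᵢ ln pᵢ term: 0.220588×(-1.511458)=-0.333410, 0.073529×(-2.610070)=-0.191917, 0.102941×(-2.273598)=-0.234047, 0.176471×(-1.734601)=-0.306106, 0.132353×(-2.022283)=-0.267655, 0.294118×(-1.223775)=-0.359934.
Sum = -1.693069, so H' = 1.6931.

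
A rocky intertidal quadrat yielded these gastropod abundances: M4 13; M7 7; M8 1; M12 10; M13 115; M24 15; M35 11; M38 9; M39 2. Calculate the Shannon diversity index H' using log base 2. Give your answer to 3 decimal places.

Total N = 13+7+1+10+115+15+11+9+2 = 183, so the proportions are 0.07104, 0.03825, 0.00546, 0.05464, 0.62842, 0.08197, 0.06011, 0.04918, 0.01093 (working shown to 5 dp, full precision carried).
Each pᵢ log₂ pᵢ term: 0.07104×(-3.81526)=-0.27103, 0.03825×(-4.70834)=-0.18010, 0.00546×(-7.51570)=-0.04107, 0.05464×(-4.19377)=-0.22917, 0.62842×(-0.67021)=-0.42117, 0.08197×(-3.60881)=-0.29580, 0.06011×(-4.05627)=-0.24382, 0.04918×(-4.34577)=-0.21373, 0.01093×(-6.51570)=-0.07121.
Sum = -1.96710, so H' = 1.967.

1.967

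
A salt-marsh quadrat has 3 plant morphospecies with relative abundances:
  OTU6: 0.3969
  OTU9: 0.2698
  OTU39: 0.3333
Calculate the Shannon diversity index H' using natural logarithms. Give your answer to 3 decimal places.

1.086

Each pᵢ ln pᵢ term (working shown to 5 dp, full precision carried): 0.3969×(-0.92407)=-0.36676, 0.2698×(-1.31007)=-0.35346, 0.3333×(-1.09871)=-0.36620.
Sum = -1.08642, so H' = 1.086.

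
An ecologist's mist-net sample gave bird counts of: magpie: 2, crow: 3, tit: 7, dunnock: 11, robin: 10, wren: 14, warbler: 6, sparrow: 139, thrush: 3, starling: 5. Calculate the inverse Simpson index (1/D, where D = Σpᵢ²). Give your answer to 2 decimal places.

Total N = 2+3+7+11+10+14+6+139+3+5 = 200, so the proportions are 0.01, 0.015, 0.035, 0.055, 0.05, 0.07, 0.03, 0.695, 0.015, 0.025 (working shown to 5 dp, full precision carried).
D = 0.01² + 0.015² + 0.035² + 0.055² + 0.05² + 0.07² + 0.03² + 0.695² + 0.015² + 0.025² = 0.00010 + 0.00022 + 0.00123 + 0.00302 + 0.00250 + 0.00490 + 0.00090 + 0.48302 + 0.00022 + 0.00063 = 0.49675.
So 1/D = 2.0131, i.e. 2.01 to 2 decimal places.

2.01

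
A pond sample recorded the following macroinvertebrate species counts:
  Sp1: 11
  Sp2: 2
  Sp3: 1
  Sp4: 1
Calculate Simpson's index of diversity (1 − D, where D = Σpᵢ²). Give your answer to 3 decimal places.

Total N = 11+2+1+1 = 15, so the proportions are 0.73333, 0.13333, 0.06667, 0.06667 (working shown to 5 dp, full precision carried).
D = 0.73333² + 0.13333² + 0.06667² + 0.06667² = 0.53778 + 0.01778 + 0.00444 + 0.00444 = 0.56444.
So 1 − D = 0.43556, i.e. 0.436 to 3 decimal places.

0.436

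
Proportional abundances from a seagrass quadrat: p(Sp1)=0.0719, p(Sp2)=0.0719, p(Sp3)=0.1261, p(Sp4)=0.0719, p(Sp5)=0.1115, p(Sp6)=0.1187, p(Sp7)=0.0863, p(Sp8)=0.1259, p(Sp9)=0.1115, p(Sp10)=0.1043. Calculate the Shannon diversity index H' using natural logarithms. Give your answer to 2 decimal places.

Each pᵢ ln pᵢ term (working shown to 4 dp, full precision carried): 0.0719×(-2.6325)=-0.1893, 0.0719×(-2.6325)=-0.1893, 0.1261×(-2.0707)=-0.2611, 0.0719×(-2.6325)=-0.1893, 0.1115×(-2.1937)=-0.2446, 0.1187×(-2.1312)=-0.2530, 0.0863×(-2.4499)=-0.2114, 0.1259×(-2.0723)=-0.2609, 0.1115×(-2.1937)=-0.2446, 0.1043×(-2.2605)=-0.2358.
Sum = -2.2792, so H' = 2.28.

2.28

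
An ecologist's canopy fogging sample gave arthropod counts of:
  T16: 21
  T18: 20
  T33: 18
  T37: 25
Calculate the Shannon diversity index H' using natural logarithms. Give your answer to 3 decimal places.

Total N = 21+20+18+25 = 84, so the proportions are 0.25, 0.2381, 0.21429, 0.29762 (working shown to 5 dp, full precision carried).
Each pᵢ ln pᵢ term: 0.25×(-1.38629)=-0.34657, 0.2381×(-1.43508)=-0.34169, 0.21429×(-1.54045)=-0.33010, 0.29762×(-1.21194)=-0.36070.
Sum = -1.37905, so H' = 1.379.

1.379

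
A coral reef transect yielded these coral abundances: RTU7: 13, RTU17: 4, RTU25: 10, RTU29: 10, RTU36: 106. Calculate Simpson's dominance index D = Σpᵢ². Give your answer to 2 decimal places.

Total N = 13+4+10+10+106 = 143, so the proportions are 0.0909, 0.028, 0.0699, 0.0699, 0.7413 (working shown to 4 dp, full precision carried).
D = 0.0909² + 0.028² + 0.0699² + 0.0699² + 0.7413² = 0.0083 + 0.0008 + 0.0049 + 0.0049 + 0.5495 = 0.5683.
To 2 decimal places, D = 0.57.

0.57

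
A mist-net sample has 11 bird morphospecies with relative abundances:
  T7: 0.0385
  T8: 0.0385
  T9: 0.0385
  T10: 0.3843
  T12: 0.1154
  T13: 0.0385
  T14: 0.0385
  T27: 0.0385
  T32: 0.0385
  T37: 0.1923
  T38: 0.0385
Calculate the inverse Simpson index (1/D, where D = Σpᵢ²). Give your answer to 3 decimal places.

D = 0.0385² + 0.0385² + 0.0385² + 0.3843² + 0.1154² + 0.0385² + 0.0385² + 0.0385² + 0.0385² + 0.1923² + 0.0385² = 0.0014823 + 0.0014823 + 0.0014823 + 0.1476865 + 0.0133172 + 0.0014823 + 0.0014823 + 0.0014823 + 0.0014823 + 0.0369793 + 0.0014823 = 0.2098409 (working shown to 7 dp, full precision carried).
So 1/D = 4.76551, i.e. 4.766 to 3 decimal places.

4.766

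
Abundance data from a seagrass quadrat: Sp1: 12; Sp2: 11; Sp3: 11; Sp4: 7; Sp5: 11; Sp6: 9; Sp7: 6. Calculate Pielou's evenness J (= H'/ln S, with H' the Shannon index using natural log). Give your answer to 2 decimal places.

0.99

Total N = 12+11+11+7+11+9+6 = 67, so the proportions are 0.1791, 0.1642, 0.1642, 0.1045, 0.1642, 0.1343, 0.0896 (working shown to 4 dp, full precision carried).
H' = −Σ pᵢ ln pᵢ = −((-0.3080) + (-0.2966) + (-0.2966) + (-0.2360) + (-0.2966) + (-0.2697) + (-0.2161)) = 1.9197.
With S = 7 species, ln S = 1.9459, so J = 1.9197/1.9459 = 0.9865, i.e. 0.99 to 2 decimal places.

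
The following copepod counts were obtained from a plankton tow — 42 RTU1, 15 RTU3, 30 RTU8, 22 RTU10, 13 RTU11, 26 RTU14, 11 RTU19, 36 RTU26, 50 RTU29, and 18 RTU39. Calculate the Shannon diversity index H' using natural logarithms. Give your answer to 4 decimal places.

2.1930

Total N = 42+15+30+22+13+26+11+36+50+18 = 263, so the proportions are 0.159696, 0.057034, 0.114068, 0.08365, 0.04943, 0.098859, 0.041825, 0.136882, 0.190114, 0.068441 (working shown to 6 dp, full precision carried).
Each pᵢ ln pᵢ term: 0.159696×(-1.834484)=-0.292959, 0.057034×(-2.864104)=-0.163352, 0.114068×(-2.170957)=-0.247638, 0.08365×(-2.481112)=-0.207545, 0.04943×(-3.007205)=-0.148645, 0.098859×(-2.314057)=-0.228766, 0.041825×(-3.174259)=-0.132764, 0.136882×(-1.988635)=-0.272209, 0.190114×(-1.660131)=-0.315614, 0.068441×(-2.681782)=-0.183544.
Sum = -2.193036, so H' = 2.1930.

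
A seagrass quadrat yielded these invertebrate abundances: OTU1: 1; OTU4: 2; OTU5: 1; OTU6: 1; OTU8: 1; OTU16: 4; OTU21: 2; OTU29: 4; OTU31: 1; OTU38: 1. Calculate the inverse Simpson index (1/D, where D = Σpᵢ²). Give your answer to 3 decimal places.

Total N = 1+2+1+1+1+4+2+4+1+1 = 18, so the proportions are 0.0555556, 0.1111111, 0.0555556, 0.0555556, 0.0555556, 0.2222222, 0.1111111, 0.2222222, 0.0555556, 0.0555556 (working shown to 7 dp, full precision carried).
D = 0.0555556² + 0.1111111² + 0.0555556² + 0.0555556² + 0.0555556² + 0.2222222² + 0.1111111² + 0.2222222² + 0.0555556² + 0.0555556² = 0.0030864 + 0.0123457 + 0.0030864 + 0.0030864 + 0.0030864 + 0.0493827 + 0.0123457 + 0.0493827 + 0.0030864 + 0.0030864 = 0.1419753.
So 1/D = 7.04348, i.e. 7.043 to 3 decimal places.

7.043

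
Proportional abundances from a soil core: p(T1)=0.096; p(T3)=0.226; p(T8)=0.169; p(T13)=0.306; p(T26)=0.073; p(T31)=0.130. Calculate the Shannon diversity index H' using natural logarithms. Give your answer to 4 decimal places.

Each pᵢ ln pᵢ term (working shown to 6 dp, full precision carried): 0.096×(-2.343407)=-0.224967, 0.226×(-1.487220)=-0.336112, 0.169×(-1.777857)=-0.300458, 0.306×(-1.184170)=-0.362356, 0.073×(-2.617296)=-0.191063, 0.13×(-2.040221)=-0.265229.
Sum = -1.680184, so H' = 1.6802.

1.6802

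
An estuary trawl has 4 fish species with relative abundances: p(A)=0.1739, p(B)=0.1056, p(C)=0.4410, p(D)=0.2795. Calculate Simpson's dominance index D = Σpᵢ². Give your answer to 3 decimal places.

0.314

D = 0.1739² + 0.1056² + 0.441² + 0.2795² = 0.03024 + 0.01115 + 0.19448 + 0.07812 = 0.31399 (working shown to 5 dp, full precision carried).
To 3 decimal places, D = 0.314.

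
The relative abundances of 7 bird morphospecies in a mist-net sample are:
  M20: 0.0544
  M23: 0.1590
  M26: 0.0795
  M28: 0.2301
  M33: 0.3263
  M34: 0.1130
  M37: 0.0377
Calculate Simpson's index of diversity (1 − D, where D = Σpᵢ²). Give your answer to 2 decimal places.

0.79

D = 0.0544² + 0.159² + 0.0795² + 0.2301² + 0.3263² + 0.113² + 0.0377² = 0.0030 + 0.0253 + 0.0063 + 0.0529 + 0.1065 + 0.0128 + 0.0014 = 0.2082 (working shown to 4 dp, full precision carried).
So 1 − D = 0.7918, i.e. 0.79 to 2 decimal places.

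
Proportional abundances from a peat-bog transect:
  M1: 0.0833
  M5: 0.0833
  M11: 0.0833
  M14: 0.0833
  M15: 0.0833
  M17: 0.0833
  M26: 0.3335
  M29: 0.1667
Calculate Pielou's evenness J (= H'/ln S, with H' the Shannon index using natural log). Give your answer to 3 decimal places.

H' = −Σ pᵢ ln pᵢ = −((-0.20703) + (-0.20703) + (-0.20703) + (-0.20703) + (-0.20703) + (-0.20703) + (-0.36622) + (-0.29865)) = 1.90703 (working shown to 5 dp, full precision carried).
With S = 8 species, ln S = 2.07944, so J = 1.90703/2.07944 = 0.91709, i.e. 0.917 to 3 decimal places.

0.917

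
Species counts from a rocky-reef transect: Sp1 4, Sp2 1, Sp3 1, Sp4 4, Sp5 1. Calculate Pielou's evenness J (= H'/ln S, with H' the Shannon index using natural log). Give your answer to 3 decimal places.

0.863

Total N = 4+1+1+4+1 = 11, so the proportions are 0.36364, 0.09091, 0.09091, 0.36364, 0.09091 (working shown to 5 dp, full precision carried).
H' = −Σ pᵢ ln pᵢ = −((-0.36785) + (-0.21799) + (-0.21799) + (-0.36785) + (-0.21799)) = 1.38968.
With S = 5 species, ln S = 1.60944, so J = 1.38968/1.60944 = 0.86346, i.e. 0.863 to 3 decimal places.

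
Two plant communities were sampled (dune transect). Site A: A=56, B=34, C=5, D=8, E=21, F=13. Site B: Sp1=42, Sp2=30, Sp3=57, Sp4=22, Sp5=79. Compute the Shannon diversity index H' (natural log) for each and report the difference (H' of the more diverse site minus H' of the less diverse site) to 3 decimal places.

Site A: N=137, proportions 0.408759, 0.248175, 0.036496, 0.058394, 0.153285, 0.094891, giving H' = 1.509193 (working shown to 6 dp, full precision carried).
Site B: N=230, proportions 0.182609, 0.130435, 0.247826, 0.095652, 0.343478, giving H' = 1.513465.
Difference = |1.509193 − 1.513465| = 0.004272, i.e. 0.004 to 3 decimal places.

0.004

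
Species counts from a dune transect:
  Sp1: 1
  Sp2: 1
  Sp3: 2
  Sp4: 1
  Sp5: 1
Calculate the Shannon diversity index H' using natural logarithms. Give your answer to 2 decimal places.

Total N = 1+1+2+1+1 = 6, so the proportions are 0.1667, 0.1667, 0.3333, 0.1667, 0.1667 (working shown to 4 dp, full precision carried).
Each pᵢ ln pᵢ term: 0.1667×(-1.7918)=-0.2986, 0.1667×(-1.7918)=-0.2986, 0.3333×(-1.0986)=-0.3662, 0.1667×(-1.7918)=-0.2986, 0.1667×(-1.7918)=-0.2986.
Sum = -1.5607, so H' = 1.56.

1.56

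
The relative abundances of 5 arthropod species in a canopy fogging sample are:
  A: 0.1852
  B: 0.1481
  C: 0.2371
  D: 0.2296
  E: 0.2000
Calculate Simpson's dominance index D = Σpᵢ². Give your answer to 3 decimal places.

D = 0.1852² + 0.1481² + 0.2371² + 0.2296² + 0.2² = 0.03430 + 0.02193 + 0.05622 + 0.05272 + 0.04000 = 0.20517 (working shown to 5 dp, full precision carried).
To 3 decimal places, D = 0.205.

0.205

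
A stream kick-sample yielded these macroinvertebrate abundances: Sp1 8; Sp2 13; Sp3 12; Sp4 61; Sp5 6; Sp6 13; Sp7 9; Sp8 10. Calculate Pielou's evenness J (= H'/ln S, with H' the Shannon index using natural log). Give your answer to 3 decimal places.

Total N = 8+13+12+61+6+13+9+10 = 132, so the proportions are 0.06061, 0.09848, 0.09091, 0.46212, 0.04545, 0.09848, 0.06818, 0.07576 (working shown to 5 dp, full precision carried).
H' = −Σ pᵢ ln pᵢ = −((-0.16990) + (-0.22827) + (-0.21799) + (-0.35672) + (-0.14050) + (-0.22827) + (-0.18311) + (-0.19547)) = 1.72024.
With S = 8 species, ln S = 2.07944, so J = 1.72024/2.07944 = 0.82726, i.e. 0.827 to 3 decimal places.

0.827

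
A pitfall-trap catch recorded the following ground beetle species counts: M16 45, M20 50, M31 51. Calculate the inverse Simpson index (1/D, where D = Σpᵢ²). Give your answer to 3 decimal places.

Total N = 45+50+51 = 146, so the proportions are 0.308219, 0.342466, 0.349315 (working shown to 6 dp, full precision carried).
D = 0.308219² + 0.342466² + 0.349315² = 0.094999 + 0.117283 + 0.122021 = 0.334303.
So 1/D = 2.99130, i.e. 2.991 to 3 decimal places.

2.991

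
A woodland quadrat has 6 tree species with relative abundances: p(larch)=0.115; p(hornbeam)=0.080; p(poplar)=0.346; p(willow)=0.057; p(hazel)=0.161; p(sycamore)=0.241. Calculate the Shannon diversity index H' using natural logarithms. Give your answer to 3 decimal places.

1.618

Each pᵢ ln pᵢ term (working shown to 5 dp, full precision carried): 0.115×(-2.16282)=-0.24872, 0.08×(-2.52573)=-0.20206, 0.346×(-1.06132)=-0.36722, 0.057×(-2.86470)=-0.16329, 0.161×(-1.82635)=-0.29404, 0.241×(-1.42296)=-0.34293.
Sum = -1.61826, so H' = 1.618.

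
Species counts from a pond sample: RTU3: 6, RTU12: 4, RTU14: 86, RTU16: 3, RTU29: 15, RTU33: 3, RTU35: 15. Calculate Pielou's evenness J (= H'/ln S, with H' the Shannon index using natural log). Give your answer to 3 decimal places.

Total N = 6+4+86+3+15+3+15 = 132, so the proportions are 0.045455, 0.030303, 0.651515, 0.022727, 0.113636, 0.022727, 0.113636 (working shown to 6 dp, full precision carried).
H' = −Σ pᵢ ln pᵢ = −((-0.140502) + (-0.105955) + (-0.279145) + (-0.086004) + (-0.247131) + (-0.086004) + (-0.247131)) = 1.191872.
With S = 7 species, ln S = 1.945910, so J = 1.191872/1.945910 = 0.612501, i.e. 0.613 to 3 decimal places.

0.613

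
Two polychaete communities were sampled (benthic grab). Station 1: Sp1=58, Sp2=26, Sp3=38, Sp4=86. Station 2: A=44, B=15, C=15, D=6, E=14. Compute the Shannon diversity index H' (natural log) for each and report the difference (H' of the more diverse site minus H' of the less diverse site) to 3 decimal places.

0.109

Station 1: N=208, proportions 0.278846, 0.125, 0.182692, 0.413462, giving H' = 1.291777 (working shown to 6 dp, full precision carried).
Station 2: N=94, proportions 0.468085, 0.159574, 0.159574, 0.06383, 0.148936, giving H' = 1.400282.
Difference = |1.291777 − 1.400282| = 0.108505, i.e. 0.109 to 3 decimal places.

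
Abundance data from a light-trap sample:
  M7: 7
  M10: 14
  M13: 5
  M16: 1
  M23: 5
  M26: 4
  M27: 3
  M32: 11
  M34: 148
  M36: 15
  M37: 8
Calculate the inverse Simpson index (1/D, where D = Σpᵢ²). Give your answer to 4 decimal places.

2.1578

Total N = 7+14+5+1+5+4+3+11+148+15+8 = 221, so the proportions are 0.0316742, 0.0633484, 0.0226244, 0.0045249, 0.0226244, 0.0180995, 0.0135747, 0.0497738, 0.6696833, 0.0678733, 0.0361991 (working shown to 7 dp, full precision carried).
D = 0.0316742² + 0.0633484² + 0.0226244² + 0.0045249² + 0.0226244² + 0.0180995² + 0.0135747² + 0.0497738² + 0.6696833² + 0.0678733² + 0.0361991² = 0.0010033 + 0.0040130 + 0.0005119 + 0.0000205 + 0.0005119 + 0.0003276 + 0.0001843 + 0.0024774 + 0.4484757 + 0.0046068 + 0.0013104 = 0.4634426.
So 1/D = 2.157765, i.e. 2.1578 to 4 decimal places.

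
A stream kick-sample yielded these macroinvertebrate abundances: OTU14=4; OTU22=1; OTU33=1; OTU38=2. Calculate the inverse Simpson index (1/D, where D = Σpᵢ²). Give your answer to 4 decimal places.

2.9091

Total N = 4+1+1+2 = 8, so the proportions are 0.5, 0.125, 0.125, 0.25 (working shown to 7 dp, full precision carried).
D = 0.5² + 0.125² + 0.125² + 0.25² = 0.2500000 + 0.0156250 + 0.0156250 + 0.0625000 = 0.3437500.
So 1/D = 2.909091, i.e. 2.9091 to 4 decimal places.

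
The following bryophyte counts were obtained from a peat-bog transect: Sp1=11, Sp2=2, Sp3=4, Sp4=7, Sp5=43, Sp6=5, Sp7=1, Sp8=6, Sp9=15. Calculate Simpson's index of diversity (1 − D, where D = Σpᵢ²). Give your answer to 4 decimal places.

0.7368

Total N = 11+2+4+7+43+5+1+6+15 = 94, so the proportions are 0.117021, 0.021277, 0.042553, 0.074468, 0.457447, 0.053191, 0.010638, 0.06383, 0.159574 (working shown to 6 dp, full precision carried).
D = 0.117021² + 0.021277² + 0.042553² + 0.074468² + 0.457447² + 0.053191² + 0.010638² + 0.06383² + 0.159574² = 0.013694 + 0.000453 + 0.001811 + 0.005545 + 0.209258 + 0.002829 + 0.000113 + 0.004074 + 0.025464 = 0.263241.
So 1 − D = 0.736759, i.e. 0.7368 to 4 decimal places.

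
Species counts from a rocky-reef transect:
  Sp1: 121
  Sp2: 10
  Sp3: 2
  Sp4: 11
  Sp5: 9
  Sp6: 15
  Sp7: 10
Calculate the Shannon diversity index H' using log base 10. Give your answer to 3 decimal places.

0.507

Total N = 121+10+2+11+9+15+10 = 178, so the proportions are 0.67978, 0.05618, 0.01124, 0.0618, 0.05056, 0.08427, 0.05618 (working shown to 5 dp, full precision carried).
Each pᵢ log₁₀ pᵢ term: 0.67978×(-0.16763)=-0.11395, 0.05618×(-1.25042)=-0.07025, 0.01124×(-1.94939)=-0.02190, 0.0618×(-1.20903)=-0.07472, 0.05056×(-1.29618)=-0.06554, 0.08427×(-1.07433)=-0.09053, 0.05618×(-1.25042)=-0.07025.
Sum = -0.50714, so H' = 0.507.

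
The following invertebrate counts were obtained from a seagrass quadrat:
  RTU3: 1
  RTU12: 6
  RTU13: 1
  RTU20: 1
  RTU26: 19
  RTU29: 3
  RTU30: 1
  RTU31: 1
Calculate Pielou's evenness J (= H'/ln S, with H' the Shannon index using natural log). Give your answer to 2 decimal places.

Total N = 1+6+1+1+19+3+1+1 = 33, so the proportions are 0.0303, 0.1818, 0.0303, 0.0303, 0.5758, 0.0909, 0.0303, 0.0303 (working shown to 4 dp, full precision carried).
H' = −Σ pᵢ ln pᵢ = −((-0.1060) + (-0.3100) + (-0.1060) + (-0.1060) + (-0.3179) + (-0.2180) + (-0.1060) + (-0.1060)) = 1.3756.
With S = 8 species, ln S = 2.0794, so J = 1.3756/2.0794 = 0.6615, i.e. 0.66 to 2 decimal places.

0.66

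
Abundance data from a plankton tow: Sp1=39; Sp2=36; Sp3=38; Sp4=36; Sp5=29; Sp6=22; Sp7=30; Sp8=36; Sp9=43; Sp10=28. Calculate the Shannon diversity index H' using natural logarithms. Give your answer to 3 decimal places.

Total N = 39+36+38+36+29+22+30+36+43+28 = 337, so the proportions are 0.11573, 0.10682, 0.11276, 0.10682, 0.08605, 0.06528, 0.08902, 0.10682, 0.1276, 0.08309 (working shown to 5 dp, full precision carried).
Each pᵢ ln pᵢ term: 0.11573×(-2.15652)=-0.24957, 0.10682×(-2.23656)=-0.23892, 0.11276×(-2.18250)=-0.24610, 0.10682×(-2.23656)=-0.23892, 0.08605×(-2.45279)=-0.21107, 0.06528×(-2.72904)=-0.17816, 0.08902×(-2.41889)=-0.21533, 0.10682×(-2.23656)=-0.23892, 0.1276×(-2.05888)=-0.26271, 0.08309×(-2.48788)=-0.20671.
Sum = -2.28640, so H' = 2.286.

2.286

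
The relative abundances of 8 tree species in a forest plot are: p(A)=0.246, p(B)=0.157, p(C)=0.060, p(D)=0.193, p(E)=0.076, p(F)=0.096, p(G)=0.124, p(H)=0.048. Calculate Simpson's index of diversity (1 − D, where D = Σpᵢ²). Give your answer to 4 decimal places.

D = 0.246² + 0.157² + 0.06² + 0.193² + 0.076² + 0.096² + 0.124² + 0.048² = 0.060516 + 0.024649 + 0.003600 + 0.037249 + 0.005776 + 0.009216 + 0.015376 + 0.002304 = 0.158686 (working shown to 6 dp, full precision carried).
So 1 − D = 0.841314, i.e. 0.8413 to 4 decimal places.

0.8413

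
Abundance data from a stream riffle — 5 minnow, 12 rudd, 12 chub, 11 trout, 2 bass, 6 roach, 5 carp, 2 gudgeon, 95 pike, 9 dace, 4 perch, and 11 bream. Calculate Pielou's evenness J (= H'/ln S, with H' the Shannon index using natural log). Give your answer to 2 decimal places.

0.69

Total N = 5+12+12+11+2+6+5+2+95+9+4+11 = 174, so the proportions are 0.0287, 0.069, 0.069, 0.0632, 0.0115, 0.0345, 0.0287, 0.0115, 0.546, 0.0517, 0.023, 0.0632 (working shown to 4 dp, full precision carried).
H' = −Σ pᵢ ln pᵢ = −((-0.1020) + (-0.1844) + (-0.1844) + (-0.1746) + (-0.0513) + (-0.1161) + (-0.1020) + (-0.0513) + (-0.3304) + (-0.1532) + (-0.0867) + (-0.1746)) = 1.7111.
With S = 12 species, ln S = 2.4849, so J = 1.7111/2.4849 = 0.6886, i.e. 0.69 to 2 decimal places.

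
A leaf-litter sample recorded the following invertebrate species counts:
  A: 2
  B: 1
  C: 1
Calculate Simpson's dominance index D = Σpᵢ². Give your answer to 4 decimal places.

Total N = 2+1+1 = 4, so the proportions are 0.5, 0.25, 0.25 (working shown to 6 dp, full precision carried).
D = 0.5² + 0.25² + 0.25² = 0.250000 + 0.062500 + 0.062500 = 0.375000.
To 4 decimal places, D = 0.3750.

0.3750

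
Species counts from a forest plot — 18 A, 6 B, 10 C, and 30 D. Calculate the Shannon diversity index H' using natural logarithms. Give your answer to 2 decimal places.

1.22

Total N = 18+6+10+30 = 64, so the proportions are 0.2812, 0.0938, 0.1562, 0.4688 (working shown to 4 dp, full precision carried).
Each pᵢ ln pᵢ term: 0.2812×(-1.2685)=-0.3568, 0.0938×(-2.3671)=-0.2219, 0.1562×(-1.8563)=-0.2900, 0.4688×(-0.7577)=-0.3552.
Sum = -1.2239, so H' = 1.22.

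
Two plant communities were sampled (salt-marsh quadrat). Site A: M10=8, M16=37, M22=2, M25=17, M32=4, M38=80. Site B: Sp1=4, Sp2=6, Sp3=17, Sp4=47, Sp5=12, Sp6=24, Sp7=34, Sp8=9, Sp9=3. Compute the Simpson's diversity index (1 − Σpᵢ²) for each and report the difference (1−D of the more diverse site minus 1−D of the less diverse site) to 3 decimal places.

Site A: N=148, proportions 0.05405, 0.25, 0.01351, 0.11486, 0.02703, 0.54054, giving 1−D = 0.62829 (working shown to 5 dp, full precision carried).
Site B: N=156, proportions 0.02564, 0.03846, 0.10897, 0.30128, 0.07692, 0.15385, 0.21795, 0.05769, 0.01923, giving 1−D = 0.81443.
Difference = |0.62829 − 0.81443| = 0.18614, i.e. 0.186 to 3 decimal places.

0.186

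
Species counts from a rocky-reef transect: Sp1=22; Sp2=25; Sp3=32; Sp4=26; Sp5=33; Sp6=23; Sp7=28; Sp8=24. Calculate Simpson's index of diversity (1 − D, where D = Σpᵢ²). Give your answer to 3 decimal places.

Total N = 22+25+32+26+33+23+28+24 = 213, so the proportions are 0.10329, 0.11737, 0.15023, 0.12207, 0.15493, 0.10798, 0.13146, 0.11268 (working shown to 5 dp, full precision carried).
D = 0.10329² + 0.11737² + 0.15023² + 0.12207² + 0.15493² + 0.10798² + 0.13146² + 0.11268² = 0.01067 + 0.01378 + 0.02257 + 0.01490 + 0.02400 + 0.01166 + 0.01728 + 0.01270 = 0.12755.
So 1 − D = 0.87245, i.e. 0.872 to 3 decimal places.

0.872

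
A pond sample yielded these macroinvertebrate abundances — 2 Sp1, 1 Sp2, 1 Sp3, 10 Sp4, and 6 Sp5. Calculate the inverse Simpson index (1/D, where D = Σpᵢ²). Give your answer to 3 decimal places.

2.817

Total N = 2+1+1+10+6 = 20, so the proportions are 0.1, 0.05, 0.05, 0.5, 0.3 (working shown to 6 dp, full precision carried).
D = 0.1² + 0.05² + 0.05² + 0.5² + 0.3² = 0.010000 + 0.002500 + 0.002500 + 0.250000 + 0.090000 = 0.355000.
So 1/D = 2.81690, i.e. 2.817 to 3 decimal places.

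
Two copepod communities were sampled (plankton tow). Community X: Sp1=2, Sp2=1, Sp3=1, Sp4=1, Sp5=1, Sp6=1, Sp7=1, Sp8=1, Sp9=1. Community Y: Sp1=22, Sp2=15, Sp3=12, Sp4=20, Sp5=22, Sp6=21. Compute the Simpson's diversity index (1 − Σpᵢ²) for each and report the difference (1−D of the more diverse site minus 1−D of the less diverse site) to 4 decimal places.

Community X: N=10, proportions 0.2, 0.1, 0.1, 0.1, 0.1, 0.1, 0.1, 0.1, 0.1, giving 1−D = 0.880000 (working shown to 6 dp, full precision carried).
Community Y: N=112, proportions 0.196429, 0.133929, 0.107143, 0.178571, 0.196429, 0.1875, giving 1−D = 0.826371.
Difference = |0.880000 − 0.826371| = 0.053629, i.e. 0.0536 to 4 decimal places.

0.0536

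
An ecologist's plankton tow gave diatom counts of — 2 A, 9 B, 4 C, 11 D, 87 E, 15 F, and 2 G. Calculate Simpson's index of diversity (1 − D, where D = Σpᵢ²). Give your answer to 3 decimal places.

Total N = 2+9+4+11+87+15+2 = 130, so the proportions are 0.01538, 0.06923, 0.03077, 0.08462, 0.66923, 0.11538, 0.01538 (working shown to 5 dp, full precision carried).
D = 0.01538² + 0.06923² + 0.03077² + 0.08462² + 0.66923² + 0.11538² + 0.01538² = 0.00024 + 0.00479 + 0.00095 + 0.00716 + 0.44787 + 0.01331 + 0.00024 = 0.47456.
So 1 − D = 0.52544, i.e. 0.525 to 3 decimal places.

0.525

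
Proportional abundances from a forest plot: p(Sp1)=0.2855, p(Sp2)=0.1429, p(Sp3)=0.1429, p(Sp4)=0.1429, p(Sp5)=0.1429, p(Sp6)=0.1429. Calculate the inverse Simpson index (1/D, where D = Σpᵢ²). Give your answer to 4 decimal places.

5.4463

D = 0.2855² + 0.1429² + 0.1429² + 0.1429² + 0.1429² + 0.1429² = 0.08151025 + 0.02042041 + 0.02042041 + 0.02042041 + 0.02042041 + 0.02042041 = 0.18361230 (working shown to 8 dp, full precision carried).
So 1/D = 5.446258, i.e. 5.4463 to 4 decimal places.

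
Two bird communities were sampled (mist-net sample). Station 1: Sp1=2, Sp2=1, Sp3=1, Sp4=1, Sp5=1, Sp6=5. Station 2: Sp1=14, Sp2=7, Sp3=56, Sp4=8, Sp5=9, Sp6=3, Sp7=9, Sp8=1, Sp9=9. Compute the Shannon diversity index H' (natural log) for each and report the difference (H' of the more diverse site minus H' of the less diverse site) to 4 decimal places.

0.1508

Station 1: N=11, proportions 0.181818, 0.090909, 0.090909, 0.090909, 0.090909, 0.454545, giving H' = 1.540306 (working shown to 6 dp, full precision carried).
Station 2: N=116, proportions 0.12069, 0.060345, 0.482759, 0.068966, 0.077586, 0.025862, 0.077586, 0.008621, 0.077586, giving H' = 1.691139.
Difference = |1.540306 − 1.691139| = 0.150833, i.e. 0.1508 to 4 decimal places.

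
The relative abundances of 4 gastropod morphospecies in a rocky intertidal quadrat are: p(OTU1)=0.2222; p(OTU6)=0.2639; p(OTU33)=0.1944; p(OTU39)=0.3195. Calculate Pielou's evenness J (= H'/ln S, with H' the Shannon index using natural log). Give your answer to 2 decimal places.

H' = −Σ pᵢ ln pᵢ = −((-0.3342) + (-0.3516) + (-0.3184) + (-0.3645)) = 1.3687 (working shown to 4 dp, full precision carried).
With S = 4 species, ln S = 1.3863, so J = 1.3687/1.3863 = 0.9873, i.e. 0.99 to 2 decimal places.

0.99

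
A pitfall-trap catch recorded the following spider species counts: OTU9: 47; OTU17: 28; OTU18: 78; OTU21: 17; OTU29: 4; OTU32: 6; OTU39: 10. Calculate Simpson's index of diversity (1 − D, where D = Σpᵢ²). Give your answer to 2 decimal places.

Total N = 47+28+78+17+4+6+10 = 190, so the proportions are 0.2474, 0.1474, 0.4105, 0.0895, 0.0211, 0.0316, 0.0526 (working shown to 4 dp, full precision carried).
D = 0.2474² + 0.1474² + 0.4105² + 0.0895² + 0.0211² + 0.0316² + 0.0526² = 0.0612 + 0.0217 + 0.1685 + 0.0080 + 0.0004 + 0.0010 + 0.0028 = 0.2637.
So 1 − D = 0.7363, i.e. 0.74 to 2 decimal places.

0.74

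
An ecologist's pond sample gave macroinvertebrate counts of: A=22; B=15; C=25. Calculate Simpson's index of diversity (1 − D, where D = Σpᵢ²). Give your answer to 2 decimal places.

0.65

Total N = 22+15+25 = 62, so the proportions are 0.3548, 0.2419, 0.4032 (working shown to 4 dp, full precision carried).
D = 0.3548² + 0.2419² + 0.4032² = 0.1259 + 0.0585 + 0.1626 = 0.3470.
So 1 − D = 0.6530, i.e. 0.65 to 2 decimal places.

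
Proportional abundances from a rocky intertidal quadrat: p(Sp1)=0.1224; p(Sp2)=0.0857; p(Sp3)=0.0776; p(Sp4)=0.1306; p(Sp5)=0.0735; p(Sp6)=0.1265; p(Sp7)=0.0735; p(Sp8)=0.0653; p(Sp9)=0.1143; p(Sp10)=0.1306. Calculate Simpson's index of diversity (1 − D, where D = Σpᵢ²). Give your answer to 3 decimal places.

0.893

D = 0.1224² + 0.0857² + 0.0776² + 0.1306² + 0.0735² + 0.1265² + 0.0735² + 0.0653² + 0.1143² + 0.1306² = 0.01498 + 0.00734 + 0.00602 + 0.01706 + 0.00540 + 0.01600 + 0.00540 + 0.00426 + 0.01306 + 0.01706 = 0.10660 (working shown to 5 dp, full precision carried).
So 1 − D = 0.89340, i.e. 0.893 to 3 decimal places.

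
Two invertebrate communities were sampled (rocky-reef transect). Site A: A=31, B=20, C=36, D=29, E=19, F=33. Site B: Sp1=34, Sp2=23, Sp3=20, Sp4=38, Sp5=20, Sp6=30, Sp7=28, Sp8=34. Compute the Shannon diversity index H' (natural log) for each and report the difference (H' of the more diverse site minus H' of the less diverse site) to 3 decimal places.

Site A: N=168, proportions 0.184524, 0.119048, 0.214286, 0.172619, 0.113095, 0.196429, giving H' = 1.764704 (working shown to 6 dp, full precision carried).
Site B: N=227, proportions 0.14978, 0.101322, 0.088106, 0.167401, 0.088106, 0.132159, 0.123348, 0.14978, giving H' = 2.053566.
Difference = |1.764704 − 2.053566| = 0.288862, i.e. 0.289 to 3 decimal places.

0.289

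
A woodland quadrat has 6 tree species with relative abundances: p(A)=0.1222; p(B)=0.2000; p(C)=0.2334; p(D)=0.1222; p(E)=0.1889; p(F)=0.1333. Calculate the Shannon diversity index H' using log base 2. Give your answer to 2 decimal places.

2.54

Each pᵢ log₂ pᵢ term (working shown to 4 dp, full precision carried): 0.1222×(-3.0327)=-0.3706, 0.2×(-2.3219)=-0.4644, 0.2334×(-2.0991)=-0.4899, 0.1222×(-3.0327)=-0.3706, 0.1889×(-2.4043)=-0.4542, 0.1333×(-2.9073)=-0.3875.
Sum = -2.5372, so H' = 2.54.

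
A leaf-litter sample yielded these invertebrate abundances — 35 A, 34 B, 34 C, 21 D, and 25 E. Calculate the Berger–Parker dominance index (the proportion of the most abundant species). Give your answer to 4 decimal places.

Total N = 35+34+34+21+25 = 149, so the proportions are 0.234899, 0.228188, 0.228188, 0.14094, 0.167785 (working shown to 6 dp, full precision carried).
The largest proportion is 0.234899, i.e. d = 0.2349 to 4 decimal places.

0.2349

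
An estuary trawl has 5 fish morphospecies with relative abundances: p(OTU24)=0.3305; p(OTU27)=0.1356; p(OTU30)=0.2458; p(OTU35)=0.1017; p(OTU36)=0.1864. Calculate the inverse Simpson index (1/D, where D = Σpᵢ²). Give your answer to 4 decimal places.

D = 0.3305² + 0.1356² + 0.2458² + 0.1017² + 0.1864² = 0.10923025 + 0.01838736 + 0.06041764 + 0.01034289 + 0.03474496 = 0.23312310 (working shown to 8 dp, full precision carried).
So 1/D = 4.289579, i.e. 4.2896 to 4 decimal places.

4.2896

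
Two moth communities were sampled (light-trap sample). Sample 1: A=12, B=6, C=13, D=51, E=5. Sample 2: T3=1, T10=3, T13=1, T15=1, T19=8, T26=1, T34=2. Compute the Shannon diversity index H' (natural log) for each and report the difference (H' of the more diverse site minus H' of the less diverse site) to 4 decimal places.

0.3603

Sample 1: N=87, proportions 0.137931, 0.068966, 0.149425, 0.586207, 0.057471, giving H' = 1.218965 (working shown to 6 dp, full precision carried).
Sample 2: N=17, proportions 0.058824, 0.176471, 0.058824, 0.058824, 0.470588, 0.058824, 0.117647, giving H' = 1.579233.
Difference = |1.218965 − 1.579233| = 0.360268, i.e. 0.3603 to 4 decimal places.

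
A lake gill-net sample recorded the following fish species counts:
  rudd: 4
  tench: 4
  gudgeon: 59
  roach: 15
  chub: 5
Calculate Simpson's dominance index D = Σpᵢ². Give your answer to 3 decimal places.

0.497

Total N = 4+4+59+15+5 = 87, so the proportions are 0.04598, 0.04598, 0.67816, 0.17241, 0.05747 (working shown to 5 dp, full precision carried).
D = 0.04598² + 0.04598² + 0.67816² + 0.17241² + 0.05747² = 0.00211 + 0.00211 + 0.45990 + 0.02973 + 0.00330 = 0.49716.
To 3 decimal places, D = 0.497.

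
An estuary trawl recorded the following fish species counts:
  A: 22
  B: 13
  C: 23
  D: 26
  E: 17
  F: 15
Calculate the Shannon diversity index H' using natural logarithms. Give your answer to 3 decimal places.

1.763

Total N = 22+13+23+26+17+15 = 116, so the proportions are 0.18966, 0.11207, 0.19828, 0.22414, 0.14655, 0.12931 (working shown to 5 dp, full precision carried).
Each pᵢ ln pᵢ term: 0.18966×(-1.66255)=-0.31531, 0.11207×(-2.18864)=-0.24528, 0.19828×(-1.61810)=-0.32083, 0.22414×(-1.49549)=-0.33520, 0.14655×(-1.92038)=-0.28143, 0.12931×(-2.04554)=-0.26451.
Sum = -1.76256, so H' = 1.763.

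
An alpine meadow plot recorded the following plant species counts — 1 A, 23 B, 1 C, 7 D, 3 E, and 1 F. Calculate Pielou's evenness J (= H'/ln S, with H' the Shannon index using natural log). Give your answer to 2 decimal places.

Total N = 1+23+1+7+3+1 = 36, so the proportions are 0.0278, 0.6389, 0.0278, 0.1944, 0.0833, 0.0278 (working shown to 4 dp, full precision carried).
H' = −Σ pᵢ ln pᵢ = −((-0.0995) + (-0.2862) + (-0.0995) + (-0.3184) + (-0.2071) + (-0.0995)) = 1.1104.
With S = 6 species, ln S = 1.7918, so J = 1.1104/1.7918 = 0.6197, i.e. 0.62 to 2 decimal places.

0.62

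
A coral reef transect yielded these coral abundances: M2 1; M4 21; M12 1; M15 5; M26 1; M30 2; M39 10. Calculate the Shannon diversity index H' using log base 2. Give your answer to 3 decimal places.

Total N = 1+21+1+5+1+2+10 = 41, so the proportions are 0.02439, 0.5122, 0.02439, 0.12195, 0.02439, 0.04878, 0.2439 (working shown to 5 dp, full precision carried).
Each pᵢ log₂ pᵢ term: 0.02439×(-5.35755)=-0.13067, 0.5122×(-0.96523)=-0.49439, 0.02439×(-5.35755)=-0.13067, 0.12195×(-3.03562)=-0.37020, 0.02439×(-5.35755)=-0.13067, 0.04878×(-4.35755)=-0.21256, 0.2439×(-2.03562)=-0.49649.
Sum = -1.96566, so H' = 1.966.

1.966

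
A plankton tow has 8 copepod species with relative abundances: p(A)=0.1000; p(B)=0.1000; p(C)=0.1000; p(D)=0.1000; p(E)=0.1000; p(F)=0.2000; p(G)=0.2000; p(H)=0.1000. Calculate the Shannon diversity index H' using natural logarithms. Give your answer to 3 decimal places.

Each pᵢ ln pᵢ term (working shown to 5 dp, full precision carried): 0.1×(-2.30259)=-0.23026, 0.1×(-2.30259)=-0.23026, 0.1×(-2.30259)=-0.23026, 0.1×(-2.30259)=-0.23026, 0.1×(-2.30259)=-0.23026, 0.2×(-1.60944)=-0.32189, 0.2×(-1.60944)=-0.32189, 0.1×(-2.30259)=-0.23026.
Sum = -2.02533, so H' = 2.025.

2.025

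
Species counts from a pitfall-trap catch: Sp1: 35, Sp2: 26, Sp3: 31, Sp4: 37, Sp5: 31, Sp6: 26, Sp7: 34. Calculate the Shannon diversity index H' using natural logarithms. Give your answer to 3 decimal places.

1.938

Total N = 35+26+31+37+31+26+34 = 220, so the proportions are 0.15909, 0.11818, 0.14091, 0.16818, 0.14091, 0.11818, 0.15455 (working shown to 5 dp, full precision carried).
Each pᵢ ln pᵢ term: 0.15909×(-1.83828)=-0.29245, 0.11818×(-2.13553)=-0.25238, 0.14091×(-1.95964)=-0.27613, 0.16818×(-1.78271)=-0.29982, 0.14091×(-1.95964)=-0.27613, 0.11818×(-2.13553)=-0.25238, 0.15455×(-1.86727)=-0.28858.
Sum = -1.93787, so H' = 1.938.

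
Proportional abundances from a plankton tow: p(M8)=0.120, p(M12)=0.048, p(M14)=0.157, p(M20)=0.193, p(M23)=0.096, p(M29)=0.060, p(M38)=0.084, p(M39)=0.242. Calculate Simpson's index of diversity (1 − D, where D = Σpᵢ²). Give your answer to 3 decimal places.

0.843

D = 0.12² + 0.048² + 0.157² + 0.193² + 0.096² + 0.06² + 0.084² + 0.242² = 0.01440 + 0.00230 + 0.02465 + 0.03725 + 0.00922 + 0.00360 + 0.00706 + 0.05856 = 0.15704 (working shown to 5 dp, full precision carried).
So 1 − D = 0.84296, i.e. 0.843 to 3 decimal places.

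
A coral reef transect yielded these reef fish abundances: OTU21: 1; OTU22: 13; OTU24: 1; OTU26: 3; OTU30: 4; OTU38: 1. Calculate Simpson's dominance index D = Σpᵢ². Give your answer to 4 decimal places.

0.3724

Total N = 1+13+1+3+4+1 = 23, so the proportions are 0.043478, 0.565217, 0.043478, 0.130435, 0.173913, 0.043478 (working shown to 6 dp, full precision carried).
D = 0.043478² + 0.565217² + 0.043478² + 0.130435² + 0.173913² + 0.043478² = 0.001890 + 0.319471 + 0.001890 + 0.017013 + 0.030246 + 0.001890 = 0.372401.
To 4 decimal places, D = 0.3724.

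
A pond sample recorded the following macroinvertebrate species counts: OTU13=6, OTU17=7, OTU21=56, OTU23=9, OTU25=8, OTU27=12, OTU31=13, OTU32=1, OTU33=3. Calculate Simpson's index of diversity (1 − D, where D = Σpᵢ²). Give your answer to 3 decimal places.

0.721

Total N = 6+7+56+9+8+12+13+1+3 = 115, so the proportions are 0.05217, 0.06087, 0.48696, 0.07826, 0.06957, 0.10435, 0.11304, 0.0087, 0.02609 (working shown to 5 dp, full precision carried).
D = 0.05217² + 0.06087² + 0.48696² + 0.07826² + 0.06957² + 0.10435² + 0.11304² + 0.0087² + 0.02609² = 0.00272 + 0.00371 + 0.23713 + 0.00612 + 0.00484 + 0.01089 + 0.01278 + 0.00008 + 0.00068 = 0.27894.
So 1 − D = 0.72106, i.e. 0.721 to 3 decimal places.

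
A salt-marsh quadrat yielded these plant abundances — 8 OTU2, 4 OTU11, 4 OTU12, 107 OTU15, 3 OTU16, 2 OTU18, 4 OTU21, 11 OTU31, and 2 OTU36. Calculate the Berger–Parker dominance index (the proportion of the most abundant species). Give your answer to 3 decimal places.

Total N = 8+4+4+107+3+2+4+11+2 = 145, so the proportions are 0.05517, 0.02759, 0.02759, 0.73793, 0.02069, 0.01379, 0.02759, 0.07586, 0.01379 (working shown to 5 dp, full precision carried).
The largest proportion is 0.73793, i.e. d = 0.738 to 3 decimal places.

0.738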